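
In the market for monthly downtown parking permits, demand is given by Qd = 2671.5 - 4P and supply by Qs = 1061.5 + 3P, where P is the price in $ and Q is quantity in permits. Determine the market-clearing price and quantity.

At equilibrium Qd = Qs, so 2671.5 - 4P = 1061.5 + 3P; collecting terms, 1610 = 7P and P* = 230.
Then Q* = 2671.5 - 4(230) = 1751.5.

P* = 230, Q* = 1751.5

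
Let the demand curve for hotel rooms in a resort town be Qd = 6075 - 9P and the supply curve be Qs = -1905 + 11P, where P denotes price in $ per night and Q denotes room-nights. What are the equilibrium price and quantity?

P* = 399, Q* = 2484

At equilibrium Qd = Qs, so 6075 - 9P = -1905 + 11P; collecting terms, 7980 = 20P and P* = 399.
Then Q* = 6075 - 9(399) = 2484.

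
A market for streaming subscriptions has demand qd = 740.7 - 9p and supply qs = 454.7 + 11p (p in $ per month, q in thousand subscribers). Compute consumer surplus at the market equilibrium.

Consumer surplus = 20808

Equating demand and supply, 740.7 - 9p = 454.7 + 11p gives 20p = 286, so p* = 14.3.
Plugging p* into demand: q* = 740.7 - 9(14.3) = 612.
Demand choke price (qd = 0): p = 740.7/9 = 82.3. Consumer surplus = ½ × (82.3 - 14.3) × 612 = 20808.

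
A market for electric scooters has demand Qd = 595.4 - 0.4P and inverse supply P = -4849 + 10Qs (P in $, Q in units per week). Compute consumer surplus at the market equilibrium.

Consumer surplus = 321311.25

Rewriting in direct form: Qs = 484.9 + 0.1P.
Equating demand and supply, 595.4 - 0.4P = 484.9 + 0.1P gives 0.5P = 110.5, so P* = 221.
Plugging P* into demand: Q* = 595.4 - 0.4(221) = 507.
Demand choke price (Qd = 0): P = 595.4/0.4 = 1488.5. Consumer surplus = ½ × (1488.5 - 221) × 507 = 321311.25.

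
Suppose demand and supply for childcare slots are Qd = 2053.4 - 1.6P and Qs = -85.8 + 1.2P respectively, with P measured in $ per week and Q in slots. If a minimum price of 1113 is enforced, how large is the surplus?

At P = 1113: Qd = 272.6 and Qs = 1249.8.
Surplus = Qs - Qd = 1249.8 - 272.6 = 977.2.

Surplus = 977.2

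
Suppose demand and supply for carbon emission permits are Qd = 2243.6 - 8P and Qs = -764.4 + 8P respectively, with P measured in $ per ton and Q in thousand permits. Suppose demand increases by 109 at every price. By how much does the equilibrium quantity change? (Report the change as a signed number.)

Set Qd = Qs: 2243.6 - 8P = -764.4 + 8P, so 3008 = 16P and P* = 188.
Plugging P* into demand: Q* = 2243.6 - 8(188) = 739.6.
After the shift, demand is Qd = 2352.6 - 8P.
New equilibrium: 3117 = 16P, so P = 194.8125 and Q = 794.1.
ΔQ = 794.1 - 739.6 = 54.5.

ΔQ = 54.5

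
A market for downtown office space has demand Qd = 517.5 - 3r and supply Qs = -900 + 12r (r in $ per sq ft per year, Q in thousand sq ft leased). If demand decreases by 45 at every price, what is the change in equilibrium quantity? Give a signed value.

At equilibrium Qd = Qs, so 517.5 - 3r = -900 + 12r; collecting terms, 1417.5 = 15r and r* = 94.5.
From the demand curve, Q* = 517.5 - 3(94.5) = 234.
After the shift, demand is Qd = 472.5 - 3r.
The new intersection has 1372.5 = 15r, i.e. r = 91.5, Q = 198.
ΔQ = 198 - 234 = -36.

ΔQ = -36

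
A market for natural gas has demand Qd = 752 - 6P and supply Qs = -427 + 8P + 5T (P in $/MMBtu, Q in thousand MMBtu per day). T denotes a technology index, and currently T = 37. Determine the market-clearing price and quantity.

P* = 71, Q* = 326

With T = 37, supply is Qs = -242 + 8P.
The market clears where 752 - 6P = -242 + 8P. Rearranging, 14P = 994, hence P* = 71.
Then Q* = 752 - 6(71) = 326.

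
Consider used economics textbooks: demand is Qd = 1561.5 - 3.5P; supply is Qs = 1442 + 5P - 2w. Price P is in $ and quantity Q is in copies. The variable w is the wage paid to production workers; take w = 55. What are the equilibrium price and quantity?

With w = 55, supply is Qs = 1332 + 5P.
At equilibrium Qd = Qs, so 1561.5 - 3.5P = 1332 + 5P; collecting terms, 229.5 = 8.5P and P* = 27.
Then Q* = 1561.5 - 3.5(27) = 1467.

P* = 27, Q* = 1467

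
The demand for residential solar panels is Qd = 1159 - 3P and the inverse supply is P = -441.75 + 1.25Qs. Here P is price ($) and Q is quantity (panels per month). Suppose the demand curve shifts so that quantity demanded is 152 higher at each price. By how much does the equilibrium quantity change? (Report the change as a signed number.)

Solving each curve for Q: Qs = 353.4 + 0.8P.
Equating demand and supply, 1159 - 3P = 353.4 + 0.8P gives 3.8P = 805.6, so P* = 212.
Plugging P* into demand: Q* = 1159 - 3(212) = 523.
After the shift, demand is Qd = 1311 - 3P.
The new intersection has 957.6 = 3.8P, i.e. P = 252, Q = 555.
ΔQ = 555 - 523 = 32.

ΔQ = 32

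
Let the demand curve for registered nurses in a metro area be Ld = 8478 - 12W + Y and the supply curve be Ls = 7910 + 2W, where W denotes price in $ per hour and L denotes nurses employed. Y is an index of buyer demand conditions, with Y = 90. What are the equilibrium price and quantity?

With Y = 90, demand is Ld = 8568 - 12W.
At equilibrium Ld = Ls, so 8568 - 12W = 7910 + 2W; collecting terms, 658 = 14W and W* = 47.
Plugging W* into demand: L* = 8568 - 12(47) = 8004.

W* = 47, L* = 8004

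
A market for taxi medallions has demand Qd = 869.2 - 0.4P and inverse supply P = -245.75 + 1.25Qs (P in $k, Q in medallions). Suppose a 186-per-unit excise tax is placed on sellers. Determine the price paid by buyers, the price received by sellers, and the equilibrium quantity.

P_b = 684.5, P_s = 498.5, Q = 595.4

Rewriting in direct form: Qs = 196.6 + 0.8P.
The tax drives a wedge P_b - P_s = 186. Substituting P_s = P_b - 186 into supply: Qs = 47.8 + 0.8P_b.
Equate demand and the shifted supply: 869.2 - 0.4P_b = 47.8 + 0.8P_b, giving 1.2P_b = 821.4, so P_b = 684.5.
So P_s = 498.5 and the quantity traded is Q = 869.2 - 0.4(684.5) = 595.4.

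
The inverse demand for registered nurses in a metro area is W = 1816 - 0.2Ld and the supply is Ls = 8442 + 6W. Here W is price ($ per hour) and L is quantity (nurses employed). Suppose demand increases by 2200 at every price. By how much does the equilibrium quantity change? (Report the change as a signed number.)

ΔL = 1200

Rewriting in direct form: Ld = 9080 - 5W.
At equilibrium Ld = Ls, so 9080 - 5W = 8442 + 6W; collecting terms, 638 = 11W and W* = 58.
Substitute back: L* = 9080 - 5(58) = 8790.
After the shift, demand is Ld = 11280 - 5W.
New equilibrium: 2838 = 11W, so W = 258 and L = 9990.
ΔL = 9990 - 8790 = 1200.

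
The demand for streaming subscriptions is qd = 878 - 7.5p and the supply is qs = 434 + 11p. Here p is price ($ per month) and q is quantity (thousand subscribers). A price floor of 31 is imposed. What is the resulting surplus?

Surplus = 129.5

With p fixed at 31, quantity demanded is 645.5 and quantity supplied is 775.
Surplus = qs - qd = 775 - 645.5 = 129.5.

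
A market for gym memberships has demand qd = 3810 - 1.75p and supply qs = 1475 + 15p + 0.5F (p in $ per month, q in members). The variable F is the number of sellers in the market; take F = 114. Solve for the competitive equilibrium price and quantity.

With F = 114, supply is qs = 1532 + 15p.
The market clears where 3810 - 1.75p = 1532 + 15p. Rearranging, 16.75p = 2278, hence p* = 136.
Then q* = 3810 - 1.75(136) = 3572.

p* = 136, q* = 3572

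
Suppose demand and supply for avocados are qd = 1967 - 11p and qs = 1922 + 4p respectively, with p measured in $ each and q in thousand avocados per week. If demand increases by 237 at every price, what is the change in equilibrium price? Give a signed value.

Δp = 15.8

Set qd = qs: 1967 - 11p = 1922 + 4p, so 45 = 15p and p* = 3.
Substitute back: q* = 1967 - 11(3) = 1934.
After the shift, demand is qd = 2204 - 11p.
Re-solving, 15p = 282 gives p = 18.8 and q = 1997.2.
Δp = 18.8 - 3 = 15.8.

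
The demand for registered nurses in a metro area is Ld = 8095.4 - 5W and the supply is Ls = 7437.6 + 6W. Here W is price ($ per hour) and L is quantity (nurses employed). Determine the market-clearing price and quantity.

W* = 59.8, L* = 7796.4

Equating demand and supply, 8095.4 - 5W = 7437.6 + 6W gives 11W = 657.8, so W* = 59.8.
Then L* = 8095.4 - 5(59.8) = 7796.4.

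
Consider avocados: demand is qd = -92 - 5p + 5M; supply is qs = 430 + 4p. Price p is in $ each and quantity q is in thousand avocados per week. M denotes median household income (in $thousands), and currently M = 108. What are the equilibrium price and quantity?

p* = 2, q* = 438

With M = 108, demand is qd = 448 - 5p.
The market clears where 448 - 5p = 430 + 4p. Rearranging, 9p = 18, hence p* = 2.
From the demand curve, q* = 448 - 5(2) = 438.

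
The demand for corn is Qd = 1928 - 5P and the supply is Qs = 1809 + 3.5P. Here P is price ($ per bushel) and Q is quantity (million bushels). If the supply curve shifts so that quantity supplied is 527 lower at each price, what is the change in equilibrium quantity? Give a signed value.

ΔQ = -310

Set Qd = Qs: 1928 - 5P = 1809 + 3.5P, so 119 = 8.5P and P* = 14.
Substitute back: Q* = 1928 - 5(14) = 1858.
After the shift, supply is Qs = 1282 + 3.5P.
Re-solving, 8.5P = 646 gives P = 76 and Q = 1548.
ΔQ = 1548 - 1858 = -310.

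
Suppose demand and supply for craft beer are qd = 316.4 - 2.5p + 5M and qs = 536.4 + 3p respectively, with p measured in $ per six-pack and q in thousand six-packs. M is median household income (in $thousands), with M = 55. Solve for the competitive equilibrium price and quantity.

p* = 10, q* = 566.4

With M = 55, demand is qd = 591.4 - 2.5p.
Set qd = qs: 591.4 - 2.5p = 536.4 + 3p, so 55 = 5.5p and p* = 10.
Plugging p* into demand: q* = 591.4 - 2.5(10) = 566.4.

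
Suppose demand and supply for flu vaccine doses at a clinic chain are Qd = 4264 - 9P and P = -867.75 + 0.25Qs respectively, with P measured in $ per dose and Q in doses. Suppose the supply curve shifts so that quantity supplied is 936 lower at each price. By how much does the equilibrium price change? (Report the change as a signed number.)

Inverting to quantity form: Qs = 3471 + 4P.
Set Qd = Qs: 4264 - 9P = 3471 + 4P, so 793 = 13P and P* = 61.
Then Q* = 4264 - 9(61) = 3715.
After the shift, supply is Qs = 2535 + 4P.
The new intersection has 1729 = 13P, i.e. P = 133, Q = 3067.
ΔP = 133 - 61 = 72.

ΔP = 72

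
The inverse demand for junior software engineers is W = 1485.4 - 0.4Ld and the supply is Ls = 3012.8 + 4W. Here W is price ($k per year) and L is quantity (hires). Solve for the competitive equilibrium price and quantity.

Inverting to quantity form: Ld = 3713.5 - 2.5W.
At equilibrium Ld = Ls, so 3713.5 - 2.5W = 3012.8 + 4W; collecting terms, 700.7 = 6.5W and W* = 107.8.
Plugging W* into demand: L* = 3713.5 - 2.5(107.8) = 3444.

W* = 107.8, L* = 3444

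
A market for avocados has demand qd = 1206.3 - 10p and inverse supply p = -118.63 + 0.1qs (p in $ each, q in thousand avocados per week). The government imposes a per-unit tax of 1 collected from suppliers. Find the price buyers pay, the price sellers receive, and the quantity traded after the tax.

Inverting to quantity form: qs = 1186.3 + 10p.
The tax drives a wedge p_b - p_s = 1. Substituting p_s = p_b - 1 into supply: qs = 1176.3 + 10p_b.
Equate demand and the shifted supply: 1206.3 - 10p_b = 1176.3 + 10p_b, giving 20p_b = 30, so p_b = 1.5.
Then p_s = 1.5 - 1 = 0.5 and q = 1206.3 - 10(1.5) = 1191.3.

p_b = 1.5, p_s = 0.5, q = 1191.3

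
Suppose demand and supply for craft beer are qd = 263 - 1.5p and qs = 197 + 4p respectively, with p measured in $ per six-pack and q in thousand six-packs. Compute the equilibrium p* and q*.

p* = 12, q* = 245

Set qd = qs: 263 - 1.5p = 197 + 4p, so 66 = 5.5p and p* = 12.
Then q* = 263 - 1.5(12) = 245.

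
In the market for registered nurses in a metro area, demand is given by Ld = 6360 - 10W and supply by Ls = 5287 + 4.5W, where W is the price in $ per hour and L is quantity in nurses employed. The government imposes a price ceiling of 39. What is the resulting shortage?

Shortage = 507.5

With W fixed at 39, quantity demanded is 5970 and quantity supplied is 5462.5.
Shortage = Ld - Ls = 5970 - 5462.5 = 507.5.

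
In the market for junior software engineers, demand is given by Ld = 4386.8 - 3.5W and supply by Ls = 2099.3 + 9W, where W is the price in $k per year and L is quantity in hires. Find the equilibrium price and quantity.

Equating demand and supply, 4386.8 - 3.5W = 2099.3 + 9W gives 12.5W = 2287.5, so W* = 183.
From the demand curve, L* = 4386.8 - 3.5(183) = 3746.3.

W* = 183, L* = 3746.3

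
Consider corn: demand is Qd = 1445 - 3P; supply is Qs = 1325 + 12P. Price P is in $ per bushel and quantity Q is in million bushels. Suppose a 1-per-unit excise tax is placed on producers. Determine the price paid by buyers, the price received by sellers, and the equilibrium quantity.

Producers keep P_s = P_b - 1 per unit, so supply in terms of the buyer price is Qs = 1313 + 12P_b.
Equate demand and the shifted supply: 1445 - 3P_b = 1313 + 12P_b, giving 15P_b = 132, so P_b = 8.8.
So P_s = 7.8 and the quantity traded is Q = 1445 - 3(8.8) = 1418.6.

P_b = 8.8, P_s = 7.8, Q = 1418.6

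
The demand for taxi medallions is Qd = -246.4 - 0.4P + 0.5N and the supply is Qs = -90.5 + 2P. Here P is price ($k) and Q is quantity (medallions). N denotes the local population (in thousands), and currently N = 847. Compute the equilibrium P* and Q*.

P* = 111.5, Q* = 132.5

With N = 847, demand is Qd = 177.1 - 0.4P.
Equating demand and supply, 177.1 - 0.4P = -90.5 + 2P gives 2.4P = 267.6, so P* = 111.5.
From the demand curve, Q* = 177.1 - 0.4(111.5) = 132.5.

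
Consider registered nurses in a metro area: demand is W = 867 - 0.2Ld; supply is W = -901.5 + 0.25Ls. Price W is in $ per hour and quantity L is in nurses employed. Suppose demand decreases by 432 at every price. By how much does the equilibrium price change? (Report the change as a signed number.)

Rewriting in direct form: Ld = 4335 - 5W and Ls = 3606 + 4W.
Equating demand and supply, 4335 - 5W = 3606 + 4W gives 9W = 729, so W* = 81.
Plugging W* into demand: L* = 4335 - 5(81) = 3930.
After the shift, demand is Ld = 3903 - 5W.
Re-solving, 9W = 297 gives W = 33 and L = 3738.
ΔW = 33 - 81 = -48.

ΔW = -48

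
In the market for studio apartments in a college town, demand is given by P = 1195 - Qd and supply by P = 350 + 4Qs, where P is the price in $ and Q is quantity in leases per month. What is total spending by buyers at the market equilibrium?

In direct form, Qd = 1195 - P and Qs = -87.5 + 0.25P.
Equating demand and supply, 1195 - P = -87.5 + 0.25P gives 1.25P = 1282.5, so P* = 1026.
Substitute back: Q* = 1195 - 1026 = 169.
Total spending by buyers = P* × Q* = 1026 × 169 = 173394.

Total spending by buyers = 173394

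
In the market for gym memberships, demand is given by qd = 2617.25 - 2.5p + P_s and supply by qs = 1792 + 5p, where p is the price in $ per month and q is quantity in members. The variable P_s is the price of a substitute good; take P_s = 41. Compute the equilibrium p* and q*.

p* = 115.5, q* = 2369.5

With P_s = 41, demand is qd = 2658.25 - 2.5p.
The market clears where 2658.25 - 2.5p = 1792 + 5p. Rearranging, 7.5p = 866.25, hence p* = 115.5.
Substitute back: q* = 2658.25 - 2.5(115.5) = 2369.5.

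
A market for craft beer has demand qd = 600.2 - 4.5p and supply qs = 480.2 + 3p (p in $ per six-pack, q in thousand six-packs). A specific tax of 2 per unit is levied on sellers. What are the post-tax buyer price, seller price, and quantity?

Sellers keep p_s = p_b - 2 per unit, so supply in terms of the buyer price is qs = 474.2 + 3p_b.
Set qd = qs: 600.2 - 4.5p_b = 474.2 + 3p_b, so 126 = 7.5p_b and p_b = 16.8.
So p_s = 14.8 and the quantity traded is q = 600.2 - 4.5(16.8) = 524.6.

p_b = 16.8, p_s = 14.8, q = 524.6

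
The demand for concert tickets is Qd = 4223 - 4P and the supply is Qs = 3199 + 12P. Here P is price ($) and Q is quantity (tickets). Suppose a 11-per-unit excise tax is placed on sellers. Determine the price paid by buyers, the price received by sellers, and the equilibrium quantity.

Sellers keep P_s = P_b - 11 per unit, so supply in terms of the buyer price is Qs = 3067 + 12P_b.
Equate demand and the shifted supply: 4223 - 4P_b = 3067 + 12P_b, giving 16P_b = 1156, so P_b = 72.25.
So P_s = 61.25 and the quantity traded is Q = 4223 - 4(72.25) = 3934.

P_b = 72.25, P_s = 61.25, Q = 3934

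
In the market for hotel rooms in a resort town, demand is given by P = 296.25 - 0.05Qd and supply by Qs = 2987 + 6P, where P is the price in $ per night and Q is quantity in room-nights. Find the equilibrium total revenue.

Solving each curve for Q: Qd = 5925 - 20P.
The market clears where 5925 - 20P = 2987 + 6P. Rearranging, 26P = 2938, hence P* = 113.
Then Q* = 5925 - 20(113) = 3665.
Total revenue = P* × Q* = 113 × 3665 = 414145.

Total revenue = 414145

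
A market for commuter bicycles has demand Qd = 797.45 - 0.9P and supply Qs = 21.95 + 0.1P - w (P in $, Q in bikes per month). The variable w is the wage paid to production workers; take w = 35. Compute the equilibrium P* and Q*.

P* = 810.5, Q* = 68

With w = 35, supply is Qs = -13.05 + 0.1P.
Equating demand and supply, 797.45 - 0.9P = -13.05 + 0.1P gives P = 810.5, so P* = 810.5.
Plugging P* into demand: Q* = 797.45 - 0.9(810.5) = 68.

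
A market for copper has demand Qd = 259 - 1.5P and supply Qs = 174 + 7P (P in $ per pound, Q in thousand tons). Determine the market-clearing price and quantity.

P* = 10, Q* = 244

Set Qd = Qs: 259 - 1.5P = 174 + 7P, so 85 = 8.5P and P* = 10.
From the demand curve, Q* = 259 - 1.5(10) = 244.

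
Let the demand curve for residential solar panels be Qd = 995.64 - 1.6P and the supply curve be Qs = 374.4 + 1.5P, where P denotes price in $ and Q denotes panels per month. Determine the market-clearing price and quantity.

Equating demand and supply, 995.64 - 1.6P = 374.4 + 1.5P gives 3.1P = 621.24, so P* = 200.4.
Then Q* = 995.64 - 1.6(200.4) = 675.

P* = 200.4, Q* = 675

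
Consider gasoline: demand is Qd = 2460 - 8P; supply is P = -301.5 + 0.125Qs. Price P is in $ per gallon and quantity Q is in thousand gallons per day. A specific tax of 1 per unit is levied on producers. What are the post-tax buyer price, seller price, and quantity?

Solving each curve for Q: Qs = 2412 + 8P.
The tax drives a wedge P_b - P_s = 1. Substituting P_s = P_b - 1 into supply: Qs = 2404 + 8P_b.
Equate demand and the shifted supply: 2460 - 8P_b = 2404 + 8P_b, giving 16P_b = 56, so P_b = 3.5.
Then P_s = 3.5 - 1 = 2.5 and Q = 2460 - 8(3.5) = 2432.

P_b = 3.5, P_s = 2.5, Q = 2432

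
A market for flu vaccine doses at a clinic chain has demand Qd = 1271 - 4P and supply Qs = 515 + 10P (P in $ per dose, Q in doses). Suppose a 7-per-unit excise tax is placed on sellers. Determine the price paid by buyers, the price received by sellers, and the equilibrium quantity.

P_b = 59, P_s = 52, Q = 1035

Sellers keep P_s = P_b - 7 per unit, so supply in terms of the buyer price is Qs = 445 + 10P_b.
Market clearing requires 1271 - 4P_b = 445 + 10P_b; hence 826 = 14P_b and P_b = 59.
Then P_s = 59 - 7 = 52 and Q = 1271 - 4(59) = 1035.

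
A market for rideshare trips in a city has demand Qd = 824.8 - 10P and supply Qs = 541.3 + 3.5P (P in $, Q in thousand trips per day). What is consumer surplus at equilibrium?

Set Qd = Qs: 824.8 - 10P = 541.3 + 3.5P, so 283.5 = 13.5P and P* = 21.
Plugging P* into demand: Q* = 824.8 - 10(21) = 614.8.
Demand choke price (Qd = 0): P = 824.8/10 = 82.48. Consumer surplus = ½ × (82.48 - 21) × 614.8 = 18898.952.

Consumer surplus = 18898.952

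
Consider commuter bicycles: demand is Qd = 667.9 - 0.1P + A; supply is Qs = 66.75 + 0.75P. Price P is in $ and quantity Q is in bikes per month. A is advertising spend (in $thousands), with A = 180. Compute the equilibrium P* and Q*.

P* = 919, Q* = 756

With A = 180, demand is Qd = 847.9 - 0.1P.
Set Qd = Qs: 847.9 - 0.1P = 66.75 + 0.75P, so 781.15 = 0.85P and P* = 919.
Substitute back: Q* = 847.9 - 0.1(919) = 756.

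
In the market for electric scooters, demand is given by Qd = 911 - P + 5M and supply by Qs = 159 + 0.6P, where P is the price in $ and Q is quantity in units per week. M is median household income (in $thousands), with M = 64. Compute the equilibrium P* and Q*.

P* = 670, Q* = 561

With M = 64, demand is Qd = 1231 - P.
At equilibrium Qd = Qs, so 1231 - P = 159 + 0.6P; collecting terms, 1072 = 1.6P and P* = 670.
Substitute back: Q* = 1231 - 670 = 561.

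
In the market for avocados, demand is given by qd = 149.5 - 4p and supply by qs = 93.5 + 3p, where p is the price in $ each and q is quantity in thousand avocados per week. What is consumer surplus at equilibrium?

At equilibrium qd = qs, so 149.5 - 4p = 93.5 + 3p; collecting terms, 56 = 7p and p* = 8.
Then q* = 149.5 - 4(8) = 117.5.
Demand choke price (qd = 0): p = 149.5/4 = 37.375. Consumer surplus = ½ × (37.375 - 8) × 117.5 = 1725.78125.

Consumer surplus = 1725.78125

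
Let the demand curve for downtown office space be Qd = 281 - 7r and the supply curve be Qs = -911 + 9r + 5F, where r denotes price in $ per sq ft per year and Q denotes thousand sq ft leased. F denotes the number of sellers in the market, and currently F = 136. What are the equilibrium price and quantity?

With F = 136, supply is Qs = -231 + 9r.
At equilibrium Qd = Qs, so 281 - 7r = -231 + 9r; collecting terms, 512 = 16r and r* = 32.
Substitute back: Q* = 281 - 7(32) = 57.

r* = 32, Q* = 57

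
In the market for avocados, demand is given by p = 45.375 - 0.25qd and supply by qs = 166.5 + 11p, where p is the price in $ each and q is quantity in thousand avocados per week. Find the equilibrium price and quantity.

p* = 1, q* = 177.5

Inverting to quantity form: qd = 181.5 - 4p.
The market clears where 181.5 - 4p = 166.5 + 11p. Rearranging, 15p = 15, hence p* = 1.
Plugging p* into demand: q* = 181.5 - 4(1) = 177.5.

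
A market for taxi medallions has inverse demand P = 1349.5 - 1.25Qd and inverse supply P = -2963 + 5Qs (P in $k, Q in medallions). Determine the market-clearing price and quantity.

P* = 487, Q* = 690

In direct form, Qd = 1079.6 - 0.8P and Qs = 592.6 + 0.2P.
Set Qd = Qs: 1079.6 - 0.8P = 592.6 + 0.2P, so 487 = P and P* = 487.
Then Q* = 1079.6 - 0.8(487) = 690.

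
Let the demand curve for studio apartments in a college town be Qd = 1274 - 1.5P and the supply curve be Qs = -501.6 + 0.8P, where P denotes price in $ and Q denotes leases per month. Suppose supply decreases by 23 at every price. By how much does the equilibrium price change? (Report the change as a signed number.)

ΔP = 10

At equilibrium Qd = Qs, so 1274 - 1.5P = -501.6 + 0.8P; collecting terms, 1775.6 = 2.3P and P* = 772.
Substitute back: Q* = 1274 - 1.5(772) = 116.
After the shift, supply is Qs = -524.6 + 0.8P.
The new intersection has 1798.6 = 2.3P, i.e. P = 782, Q = 101.
ΔP = 782 - 772 = 10.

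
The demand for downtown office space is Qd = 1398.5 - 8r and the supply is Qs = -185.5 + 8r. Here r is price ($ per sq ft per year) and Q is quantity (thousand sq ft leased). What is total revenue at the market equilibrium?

At equilibrium Qd = Qs, so 1398.5 - 8r = -185.5 + 8r; collecting terms, 1584 = 16r and r* = 99.
Then Q* = 1398.5 - 8(99) = 606.5.
Total revenue = r* × Q* = 99 × 606.5 = 60043.5.

Total revenue = 60043.5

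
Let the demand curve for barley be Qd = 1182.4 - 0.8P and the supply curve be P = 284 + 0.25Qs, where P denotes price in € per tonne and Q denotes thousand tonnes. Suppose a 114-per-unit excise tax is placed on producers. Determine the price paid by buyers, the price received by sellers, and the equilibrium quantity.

In direct form, Qs = -1136 + 4P.
With a tax of 114 on producers, they supply based on the net price P_s = P_b - 114, so Qs = -1592 + 4P_b.
Market clearing requires 1182.4 - 0.8P_b = -1592 + 4P_b; hence 2774.4 = 4.8P_b and P_b = 578.
Then P_s = 578 - 114 = 464 and Q = 1182.4 - 0.8(578) = 720.

P_b = 578, P_s = 464, Q = 720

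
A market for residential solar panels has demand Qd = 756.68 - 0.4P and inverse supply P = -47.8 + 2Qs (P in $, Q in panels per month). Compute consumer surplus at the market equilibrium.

In direct form, Qs = 23.9 + 0.5P.
The market clears where 756.68 - 0.4P = 23.9 + 0.5P. Rearranging, 0.9P = 732.78, hence P* = 814.2.
Then Q* = 756.68 - 0.4(814.2) = 431.
Demand choke price (Qd = 0): P = 756.68/0.4 = 1891.7. Consumer surplus = ½ × (1891.7 - 814.2) × 431 = 232201.25.

Consumer surplus = 232201.25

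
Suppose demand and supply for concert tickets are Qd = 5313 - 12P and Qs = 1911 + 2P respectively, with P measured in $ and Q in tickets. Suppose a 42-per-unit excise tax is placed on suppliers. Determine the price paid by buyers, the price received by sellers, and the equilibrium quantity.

With a tax of 42 on suppliers, they supply based on the net price P_s = P_b - 42, so Qs = 1827 + 2P_b.
Equate demand and the shifted supply: 5313 - 12P_b = 1827 + 2P_b, giving 14P_b = 3486, so P_b = 249.
So P_s = 207 and the quantity traded is Q = 5313 - 12(249) = 2325.

P_b = 249, P_s = 207, Q = 2325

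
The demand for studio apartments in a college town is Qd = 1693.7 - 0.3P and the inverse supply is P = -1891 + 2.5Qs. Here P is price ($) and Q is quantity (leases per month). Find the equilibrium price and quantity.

Inverting to quantity form: Qs = 756.4 + 0.4P.
At equilibrium Qd = Qs, so 1693.7 - 0.3P = 756.4 + 0.4P; collecting terms, 937.3 = 0.7P and P* = 1339.
From the demand curve, Q* = 1693.7 - 0.3(1339) = 1292.

P* = 1339, Q* = 1292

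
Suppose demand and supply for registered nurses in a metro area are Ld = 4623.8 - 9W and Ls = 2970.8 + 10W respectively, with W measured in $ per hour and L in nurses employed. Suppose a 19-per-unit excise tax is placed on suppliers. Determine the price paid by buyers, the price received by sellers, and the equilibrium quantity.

W_b = 97, W_s = 78, L = 3750.8

With a tax of 19 on suppliers, they supply based on the net price W_s = W_b - 19, so Ls = 2780.8 + 10W_b.
Set Ld = Ls: 4623.8 - 9W_b = 2780.8 + 10W_b, so 1843 = 19W_b and W_b = 97.
So W_s = 78 and the quantity traded is L = 4623.8 - 9(97) = 3750.8.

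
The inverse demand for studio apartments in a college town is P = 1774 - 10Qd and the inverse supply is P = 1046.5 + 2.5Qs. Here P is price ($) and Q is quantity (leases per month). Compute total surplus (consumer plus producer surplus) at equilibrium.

Total surplus = 21170.25

Rewriting in direct form: Qd = 177.4 - 0.1P and Qs = -418.6 + 0.4P.
Set Qd = Qs: 177.4 - 0.1P = -418.6 + 0.4P, so 596 = 0.5P and P* = 1192.
Plugging P* into demand: Q* = 177.4 - 0.1(1192) = 58.2.
Demand choke price = 1774; supply choke price = 1046.5. CS = ½(1774 - 1192)(58.2) = 16936.2; PS = ½(1192 - 1046.5)(58.2) = 4234.05. Total surplus = 21170.25.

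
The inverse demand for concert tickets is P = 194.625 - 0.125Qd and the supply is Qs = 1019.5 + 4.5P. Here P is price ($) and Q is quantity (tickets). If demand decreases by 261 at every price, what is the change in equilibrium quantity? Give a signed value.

ΔQ = -93.96

Solving each curve for Q: Qd = 1557 - 8P.
At equilibrium Qd = Qs, so 1557 - 8P = 1019.5 + 4.5P; collecting terms, 537.5 = 12.5P and P* = 43.
Plugging P* into demand: Q* = 1557 - 8(43) = 1213.
After the shift, demand is Qd = 1296 - 8P.
Re-solving, 12.5P = 276.5 gives P = 22.12 and Q = 1119.04.
ΔQ = 1119.04 - 1213 = -93.96.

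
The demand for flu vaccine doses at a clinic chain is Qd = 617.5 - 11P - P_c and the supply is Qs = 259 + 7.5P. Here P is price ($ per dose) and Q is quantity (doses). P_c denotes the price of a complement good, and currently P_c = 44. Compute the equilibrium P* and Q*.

With P_c = 44, demand is Qd = 573.5 - 11P.
At equilibrium Qd = Qs, so 573.5 - 11P = 259 + 7.5P; collecting terms, 314.5 = 18.5P and P* = 17.
Substitute back: Q* = 573.5 - 11(17) = 386.5.

P* = 17, Q* = 386.5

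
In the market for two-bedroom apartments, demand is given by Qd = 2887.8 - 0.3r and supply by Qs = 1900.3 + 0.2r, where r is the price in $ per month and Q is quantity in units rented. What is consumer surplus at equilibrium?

Set Qd = Qs: 2887.8 - 0.3r = 1900.3 + 0.2r, so 987.5 = 0.5r and r* = 1975.
Substitute back: Q* = 2887.8 - 0.3(1975) = 2295.3.
Demand choke price (Qd = 0): r = 2887.8/0.3 = 9626. Consumer surplus = ½ × (9626 - 1975) × 2295.3 = 8780670.15.

Consumer surplus = 8780670.15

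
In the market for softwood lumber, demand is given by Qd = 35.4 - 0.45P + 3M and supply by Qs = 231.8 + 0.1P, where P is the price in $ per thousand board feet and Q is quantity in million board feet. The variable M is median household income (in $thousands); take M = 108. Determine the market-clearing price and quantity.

With M = 108, demand is Qd = 359.4 - 0.45P.
Equating demand and supply, 359.4 - 0.45P = 231.8 + 0.1P gives 0.55P = 127.6, so P* = 232.
From the demand curve, Q* = 359.4 - 0.45(232) = 255.

P* = 232, Q* = 255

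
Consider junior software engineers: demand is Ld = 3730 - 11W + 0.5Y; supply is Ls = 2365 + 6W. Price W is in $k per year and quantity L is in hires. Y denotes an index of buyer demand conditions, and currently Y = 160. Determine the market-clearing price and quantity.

W* = 85, L* = 2875

With Y = 160, demand is Ld = 3810 - 11W.
The market clears where 3810 - 11W = 2365 + 6W. Rearranging, 17W = 1445, hence W* = 85.
Then L* = 3810 - 11(85) = 2875.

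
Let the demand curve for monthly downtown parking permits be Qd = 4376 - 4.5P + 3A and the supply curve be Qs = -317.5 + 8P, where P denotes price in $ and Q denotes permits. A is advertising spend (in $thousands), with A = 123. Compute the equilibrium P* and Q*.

P* = 405, Q* = 2922.5

With A = 123, demand is Qd = 4745 - 4.5P.
Set Qd = Qs: 4745 - 4.5P = -317.5 + 8P, so 5062.5 = 12.5P and P* = 405.
From the demand curve, Q* = 4745 - 4.5(405) = 2922.5.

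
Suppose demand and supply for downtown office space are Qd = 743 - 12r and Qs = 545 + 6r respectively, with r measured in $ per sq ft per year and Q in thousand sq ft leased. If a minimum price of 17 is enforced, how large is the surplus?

Evaluating both curves at the floor price 17 gives Qd = 539, Qs = 647.
Surplus = Qs - Qd = 647 - 539 = 108.

Surplus = 108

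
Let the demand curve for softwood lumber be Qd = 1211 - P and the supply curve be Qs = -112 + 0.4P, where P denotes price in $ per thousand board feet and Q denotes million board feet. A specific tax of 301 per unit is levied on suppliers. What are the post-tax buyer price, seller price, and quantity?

P_b = 1031, P_s = 730, Q = 180

Suppliers keep P_s = P_b - 301 per unit, so supply in terms of the buyer price is Qs = -232.4 + 0.4P_b.
Market clearing requires 1211 - P_b = -232.4 + 0.4P_b; hence 1443.4 = 1.4P_b and P_b = 1031.
So P_s = 730 and the quantity traded is Q = 1211 - 1031 = 180.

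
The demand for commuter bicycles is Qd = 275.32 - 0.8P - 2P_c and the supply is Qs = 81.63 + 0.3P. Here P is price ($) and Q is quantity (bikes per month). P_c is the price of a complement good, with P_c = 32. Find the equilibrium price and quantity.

P* = 117.9, Q* = 117

With P_c = 32, demand is Qd = 211.32 - 0.8P.
Set Qd = Qs: 211.32 - 0.8P = 81.63 + 0.3P, so 129.69 = 1.1P and P* = 117.9.
From the demand curve, Q* = 211.32 - 0.8(117.9) = 117.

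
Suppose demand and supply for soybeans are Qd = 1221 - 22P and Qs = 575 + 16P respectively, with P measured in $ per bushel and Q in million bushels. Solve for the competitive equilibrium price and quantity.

The market clears where 1221 - 22P = 575 + 16P. Rearranging, 38P = 646, hence P* = 17.
Plugging P* into demand: Q* = 1221 - 22(17) = 847.

P* = 17, Q* = 847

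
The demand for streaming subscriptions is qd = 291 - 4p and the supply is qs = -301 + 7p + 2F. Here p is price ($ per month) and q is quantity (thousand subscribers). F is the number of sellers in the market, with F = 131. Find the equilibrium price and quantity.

With F = 131, supply is qs = -39 + 7p.
Equating demand and supply, 291 - 4p = -39 + 7p gives 11p = 330, so p* = 30.
Then q* = 291 - 4(30) = 171.

p* = 30, q* = 171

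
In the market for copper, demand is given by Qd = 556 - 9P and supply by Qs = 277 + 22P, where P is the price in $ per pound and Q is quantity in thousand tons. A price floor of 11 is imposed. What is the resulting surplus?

With P fixed at 11, quantity demanded is 457 and quantity supplied is 519.
Surplus = Qs - Qd = 519 - 457 = 62.

Surplus = 62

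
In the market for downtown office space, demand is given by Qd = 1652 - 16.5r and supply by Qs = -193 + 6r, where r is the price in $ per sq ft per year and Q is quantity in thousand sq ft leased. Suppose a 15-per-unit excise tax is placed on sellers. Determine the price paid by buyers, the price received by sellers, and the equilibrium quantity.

r_b = 86, r_s = 71, Q = 233

With a tax of 15 on sellers, they supply based on the net price r_s = r_b - 15, so Qs = -283 + 6r_b.
Equate demand and the shifted supply: 1652 - 16.5r_b = -283 + 6r_b, giving 22.5r_b = 1935, so r_b = 86.
Then r_s = 86 - 15 = 71 and Q = 1652 - 16.5(86) = 233.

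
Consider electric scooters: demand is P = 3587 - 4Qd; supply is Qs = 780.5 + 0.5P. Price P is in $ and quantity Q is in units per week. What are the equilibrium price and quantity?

Rewriting in direct form: Qd = 896.75 - 0.25P.
At equilibrium Qd = Qs, so 896.75 - 0.25P = 780.5 + 0.5P; collecting terms, 116.25 = 0.75P and P* = 155.
From the demand curve, Q* = 896.75 - 0.25(155) = 858.

P* = 155, Q* = 858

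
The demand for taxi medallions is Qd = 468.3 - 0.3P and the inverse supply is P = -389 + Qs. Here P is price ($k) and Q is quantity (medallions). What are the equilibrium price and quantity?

Inverting to quantity form: Qs = 389 + P.
Set Qd = Qs: 468.3 - 0.3P = 389 + P, so 79.3 = 1.3P and P* = 61.
Then Q* = 468.3 - 0.3(61) = 450.

P* = 61, Q* = 450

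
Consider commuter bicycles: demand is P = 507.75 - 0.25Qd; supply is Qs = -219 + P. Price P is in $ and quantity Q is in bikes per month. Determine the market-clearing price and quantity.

P* = 450, Q* = 231

Solving each curve for Q: Qd = 2031 - 4P.
Equating demand and supply, 2031 - 4P = -219 + P gives 5P = 2250, so P* = 450.
Substitute back: Q* = 2031 - 4(450) = 231.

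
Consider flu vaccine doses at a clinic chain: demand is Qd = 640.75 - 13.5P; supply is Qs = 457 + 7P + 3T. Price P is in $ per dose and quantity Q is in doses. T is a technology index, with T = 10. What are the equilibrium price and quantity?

P* = 7.5, Q* = 539.5

With T = 10, supply is Qs = 487 + 7P.
Equating demand and supply, 640.75 - 13.5P = 487 + 7P gives 20.5P = 153.75, so P* = 7.5.
Substitute back: Q* = 640.75 - 13.5(7.5) = 539.5.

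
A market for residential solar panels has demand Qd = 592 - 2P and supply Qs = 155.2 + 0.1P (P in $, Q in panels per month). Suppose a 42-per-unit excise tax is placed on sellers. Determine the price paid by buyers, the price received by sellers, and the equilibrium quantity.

With a tax of 42 on sellers, they supply based on the net price P_s = P_b - 42, so Qs = 151 + 0.1P_b.
Market clearing requires 592 - 2P_b = 151 + 0.1P_b; hence 441 = 2.1P_b and P_b = 210.
Then P_s = 210 - 42 = 168 and Q = 592 - 2(210) = 172.

P_b = 210, P_s = 168, Q = 172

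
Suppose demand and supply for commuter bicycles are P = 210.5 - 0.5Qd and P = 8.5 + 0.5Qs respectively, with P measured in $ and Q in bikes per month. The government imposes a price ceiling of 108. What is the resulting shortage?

Rewriting in direct form: Qd = 421 - 2P and Qs = -17 + 2P.
At P = 108: Qd = 205 and Qs = 199.
Shortage = Qd - Qs = 205 - 199 = 6.

Shortage = 6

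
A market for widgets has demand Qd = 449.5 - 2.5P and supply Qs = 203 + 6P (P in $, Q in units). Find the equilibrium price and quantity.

Set Qd = Qs: 449.5 - 2.5P = 203 + 6P, so 246.5 = 8.5P and P* = 29.
From the demand curve, Q* = 449.5 - 2.5(29) = 377.

P* = 29, Q* = 377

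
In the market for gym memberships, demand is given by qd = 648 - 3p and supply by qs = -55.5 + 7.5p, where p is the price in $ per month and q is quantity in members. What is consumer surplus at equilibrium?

The market clears where 648 - 3p = -55.5 + 7.5p. Rearranging, 10.5p = 703.5, hence p* = 67.
Substitute back: q* = 648 - 3(67) = 447.
Demand choke price (qd = 0): p = 648/3 = 216. Consumer surplus = ½ × (216 - 67) × 447 = 33301.5.

Consumer surplus = 33301.5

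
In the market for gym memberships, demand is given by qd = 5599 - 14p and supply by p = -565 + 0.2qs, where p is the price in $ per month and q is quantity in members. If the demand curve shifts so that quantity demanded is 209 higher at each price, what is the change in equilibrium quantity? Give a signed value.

Δq = 55

Solving each curve for q: qs = 2825 + 5p.
At equilibrium qd = qs, so 5599 - 14p = 2825 + 5p; collecting terms, 2774 = 19p and p* = 146.
Then q* = 5599 - 14(146) = 3555.
After the shift, demand is qd = 5808 - 14p.
Re-solving, 19p = 2983 gives p = 157 and q = 3610.
Δq = 3610 - 3555 = 55.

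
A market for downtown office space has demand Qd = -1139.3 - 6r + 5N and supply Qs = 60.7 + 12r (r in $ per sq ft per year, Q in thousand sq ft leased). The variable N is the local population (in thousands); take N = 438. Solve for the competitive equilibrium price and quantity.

With N = 438, demand is Qd = 1050.7 - 6r.
Set Qd = Qs: 1050.7 - 6r = 60.7 + 12r, so 990 = 18r and r* = 55.
Then Q* = 1050.7 - 6(55) = 720.7.

r* = 55, Q* = 720.7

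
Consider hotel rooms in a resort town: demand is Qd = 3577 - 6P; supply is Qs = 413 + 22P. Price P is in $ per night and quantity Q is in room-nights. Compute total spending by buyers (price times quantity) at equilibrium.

At equilibrium Qd = Qs, so 3577 - 6P = 413 + 22P; collecting terms, 3164 = 28P and P* = 113.
Substitute back: Q* = 3577 - 6(113) = 2899.
Total spending by buyers = P* × Q* = 113 × 2899 = 327587.

Total spending by buyers = 327587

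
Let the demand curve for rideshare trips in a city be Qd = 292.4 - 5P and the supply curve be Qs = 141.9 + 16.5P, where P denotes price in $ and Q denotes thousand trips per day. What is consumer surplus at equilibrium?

The market clears where 292.4 - 5P = 141.9 + 16.5P. Rearranging, 21.5P = 150.5, hence P* = 7.
Plugging P* into demand: Q* = 292.4 - 5(7) = 257.4.
Demand choke price (Qd = 0): P = 292.4/5 = 58.48. Consumer surplus = ½ × (58.48 - 7) × 257.4 = 6625.476.

Consumer surplus = 6625.476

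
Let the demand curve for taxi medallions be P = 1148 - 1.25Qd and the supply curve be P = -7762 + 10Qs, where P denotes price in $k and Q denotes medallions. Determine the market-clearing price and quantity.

P* = 158, Q* = 792

In direct form, Qd = 918.4 - 0.8P and Qs = 776.2 + 0.1P.
Set Qd = Qs: 918.4 - 0.8P = 776.2 + 0.1P, so 142.2 = 0.9P and P* = 158.
Substitute back: Q* = 918.4 - 0.8(158) = 792.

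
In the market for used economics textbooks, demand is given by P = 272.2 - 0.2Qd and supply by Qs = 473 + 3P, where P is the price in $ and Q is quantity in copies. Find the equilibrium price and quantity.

Solving each curve for Q: Qd = 1361 - 5P.
Equating demand and supply, 1361 - 5P = 473 + 3P gives 8P = 888, so P* = 111.
Then Q* = 1361 - 5(111) = 806.

P* = 111, Q* = 806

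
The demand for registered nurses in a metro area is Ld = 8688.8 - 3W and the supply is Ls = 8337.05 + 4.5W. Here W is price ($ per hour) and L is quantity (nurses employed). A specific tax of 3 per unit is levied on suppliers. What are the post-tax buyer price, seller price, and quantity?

W_b = 48.7, W_s = 45.7, L = 8542.7

Suppliers keep W_s = W_b - 3 per unit, so supply in terms of the buyer price is Ls = 8323.55 + 4.5W_b.
Market clearing requires 8688.8 - 3W_b = 8323.55 + 4.5W_b; hence 365.25 = 7.5W_b and W_b = 48.7.
Then W_s = 48.7 - 3 = 45.7 and L = 8688.8 - 3(48.7) = 8542.7.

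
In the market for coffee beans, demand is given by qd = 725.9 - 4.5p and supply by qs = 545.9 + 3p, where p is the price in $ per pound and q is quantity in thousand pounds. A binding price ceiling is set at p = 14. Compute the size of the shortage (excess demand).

Shortage = 75

Evaluating both curves at the ceiling price 14 gives qd = 662.9, qs = 587.9.
Shortage = qd - qs = 662.9 - 587.9 = 75.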